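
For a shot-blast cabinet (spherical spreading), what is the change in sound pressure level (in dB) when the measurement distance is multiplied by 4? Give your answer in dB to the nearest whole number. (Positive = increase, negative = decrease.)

A point source loses 6 dB per doubling of distance; generally ΔL = −20·log₁₀(r₂/r₁).
ΔL = −20·log₁₀(4) = -12.04 dB.

-12 dB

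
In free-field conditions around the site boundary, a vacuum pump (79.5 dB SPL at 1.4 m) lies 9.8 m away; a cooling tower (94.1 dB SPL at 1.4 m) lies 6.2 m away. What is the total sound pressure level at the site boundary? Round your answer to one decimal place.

Propagate each source to the receiver with L = L_ref − 20·log₁₀(r/r_ref), then add intensities.
vacuum pump: 79.5 − 20·log₁₀(9.8/1.4) = 79.5 − 16.90 = 62.60 dB SPL.
cooling tower: 94.1 − 20·log₁₀(6.2/1.4) = 94.1 − 12.93 = 81.17 dB SPL.
Σ 10^(L/10) = 1.329e+08 → L_total = 10·log₁₀(1.329e+08) = 81.23 dB SPL.

81.2 dB SPL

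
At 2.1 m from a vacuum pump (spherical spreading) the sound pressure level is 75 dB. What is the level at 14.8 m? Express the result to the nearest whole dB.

58 dB

Spherical spreading from a point source gives a 20·log₁₀(r₂/r₁) drop.
L₂ = 75 − 20·log₁₀(14.8/2.1) = 75 − 16.961 = 58.04 dB.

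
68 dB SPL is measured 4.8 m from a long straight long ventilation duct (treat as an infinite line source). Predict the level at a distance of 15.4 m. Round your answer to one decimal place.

For a line source, L₂ = L₁ − 10·log₁₀(r₂/r₁).
L₂ = 68 − 10·log₁₀(15.4/4.8) = 68 − 5.063 = 62.94 dB SPL.

62.9 dB SPL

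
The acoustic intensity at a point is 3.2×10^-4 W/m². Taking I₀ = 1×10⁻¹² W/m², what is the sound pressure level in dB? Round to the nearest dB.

85 dB

I/I₀ = 3.2×10^-4/10⁻¹² = 3.2×10^8, and L = 10·log₁₀(I/I₀).
L = 10·(0.5051 + 8) = 85.05 dB.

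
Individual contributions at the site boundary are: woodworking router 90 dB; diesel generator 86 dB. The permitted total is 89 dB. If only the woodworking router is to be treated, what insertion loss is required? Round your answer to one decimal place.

Everything except the woodworking router sums to 10^(86/10) = 3.981e+08 in linear terms, 86.00 dB.
To meet 89 dB overall, the treated woodworking router may contribute at most 10^(89/10) − 3.981e+08 = 3.962e+08, i.e. 85.98 dB.
So the woodworking router must be reduced from 90 to 85.98 dB: IL = 4.02 dB.

4.0 dB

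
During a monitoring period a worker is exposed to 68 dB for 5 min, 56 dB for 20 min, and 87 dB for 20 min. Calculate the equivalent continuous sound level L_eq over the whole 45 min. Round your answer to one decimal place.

83.5 dB

The energy average is taken in the linear domain: L_eq = 10·log₁₀[(Σ tᵢ·10^(Lᵢ/10))/T], T = 45 min.
Σ tᵢ·10^(Lᵢ/10) = 5·10^(68/10) + 20·10^(56/10) + 20·10^(87/10) = 1.006e+10.
L_eq = 10·log₁₀(1.006e+10/45) = 83.50 dB.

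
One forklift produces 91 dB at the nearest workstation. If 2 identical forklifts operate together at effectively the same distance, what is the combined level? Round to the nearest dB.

94 dB

N identical incoherent sources raise the level by 10·log₁₀ N.
L_total = 91 + 10·log₁₀(2) = 91 + 3.010 = 94.01 dB.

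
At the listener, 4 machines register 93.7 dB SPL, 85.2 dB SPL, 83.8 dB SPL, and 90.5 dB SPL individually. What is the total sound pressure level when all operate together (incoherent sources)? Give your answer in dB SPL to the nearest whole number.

For uncorrelated sources the intensities add, so convert each level to linear form, sum, and take 10·log₁₀ of the total.
Σ 10^(L/10) = 10^(93.7/10) + 10^(85.2/10) + 10^(83.8/10) + 10^(90.5/10) = 4.037e+09.
L_total = 10·log₁₀(4.037e+09) = 96.06 dB SPL.

96 dB SPL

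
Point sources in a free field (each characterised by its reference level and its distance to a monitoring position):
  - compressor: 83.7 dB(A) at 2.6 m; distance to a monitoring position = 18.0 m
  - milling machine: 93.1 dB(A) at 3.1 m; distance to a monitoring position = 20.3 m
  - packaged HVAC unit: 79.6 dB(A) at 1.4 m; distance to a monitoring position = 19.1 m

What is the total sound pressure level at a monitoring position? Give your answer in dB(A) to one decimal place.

77.2 dB(A)

Apply inverse-square spreading to bring every level to the receiver, then sum 10^(L/10).
compressor: 83.7 − 20·log₁₀(18.0/2.6) = 83.7 − 16.81 = 66.89 dB(A).
milling machine: 93.1 − 20·log₁₀(20.3/3.1) = 93.1 − 16.32 = 76.78 dB(A).
packaged HVAC unit: 79.6 − 20·log₁₀(19.1/1.4) = 79.6 − 22.70 = 56.90 dB(A).
Σ 10^(L/10) = 5.299e+07 → L_total = 10·log₁₀(5.299e+07) = 77.24 dB(A).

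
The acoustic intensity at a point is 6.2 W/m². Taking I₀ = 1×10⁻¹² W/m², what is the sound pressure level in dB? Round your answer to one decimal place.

127.9 dB

L = 10·log₁₀(I/I₀) = 10·log₁₀(6.2/10⁻¹²) = 10·log₁₀(6.2×10^12).
L = 10·(0.7924 + 12) = 127.92 dB.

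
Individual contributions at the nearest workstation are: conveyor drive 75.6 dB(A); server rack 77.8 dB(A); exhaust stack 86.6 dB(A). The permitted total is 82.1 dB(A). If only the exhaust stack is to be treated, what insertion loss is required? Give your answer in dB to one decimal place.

Everything except the exhaust stack sums to 10^(75.6/10) + 10^(77.8/10) = 9.656e+07 in linear terms, 79.85 dB(A).
The limit corresponds to 10^(82.1/10) = 1.622e+08; subtracting the fixed part leaves 6.562e+07 for the exhaust stack, i.e. 78.17 dB(A).
So the exhaust stack must be reduced from 86.6 to 78.17 dB(A): IL = 8.43 dB.

8.4 dB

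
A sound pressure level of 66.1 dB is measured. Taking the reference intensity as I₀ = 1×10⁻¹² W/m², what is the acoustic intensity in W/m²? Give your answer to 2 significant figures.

I/I₀ = 10^(66.1/10) = 4.074e+06, so I = 4.074e+06 × 10⁻¹² W/m².

4.1e-06 W/m²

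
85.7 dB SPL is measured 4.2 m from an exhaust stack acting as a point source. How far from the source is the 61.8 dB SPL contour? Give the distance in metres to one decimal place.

Point-source spreading drops the level by 20·log₁₀(r₂/r₁); inverting, r₂/r₁ = 10^(ΔL/20).
r₂ = 4.2·10^((85.7−61.8)/20) = 4.2·10^(23.9/20) = 65.80 m.

65.8 m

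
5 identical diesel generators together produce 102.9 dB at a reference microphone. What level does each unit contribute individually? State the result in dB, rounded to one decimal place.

95.9 dB

Dividing the total intensity by 5 lowers the level by 10·log₁₀ 5 = 6.990 dB: L₁ = 102.9 − 6.990.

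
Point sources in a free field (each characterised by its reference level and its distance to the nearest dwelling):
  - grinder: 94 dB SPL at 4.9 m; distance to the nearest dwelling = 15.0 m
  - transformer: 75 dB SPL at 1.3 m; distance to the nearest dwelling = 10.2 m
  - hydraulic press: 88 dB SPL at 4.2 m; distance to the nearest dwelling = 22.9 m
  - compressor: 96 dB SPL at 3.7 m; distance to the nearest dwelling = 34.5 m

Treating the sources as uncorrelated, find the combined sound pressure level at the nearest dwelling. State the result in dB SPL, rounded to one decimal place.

Apply inverse-square spreading to bring every level to the receiver, then sum 10^(L/10).
grinder: 94 − 20·log₁₀(15.0/4.9) = 94 − 9.72 = 84.28 dB SPL.
transformer: 75 − 20·log₁₀(10.2/1.3) = 75 − 17.89 = 57.11 dB SPL.
hydraulic press: 88 − 20·log₁₀(22.9/4.2) = 88 − 14.73 = 73.27 dB SPL.
compressor: 96 − 20·log₁₀(34.5/3.7) = 96 − 19.39 = 76.61 dB SPL.
Σ 10^(L/10) = 3.356e+08 → L_total = 10·log₁₀(3.356e+08) = 85.26 dB SPL.

85.3 dB SPL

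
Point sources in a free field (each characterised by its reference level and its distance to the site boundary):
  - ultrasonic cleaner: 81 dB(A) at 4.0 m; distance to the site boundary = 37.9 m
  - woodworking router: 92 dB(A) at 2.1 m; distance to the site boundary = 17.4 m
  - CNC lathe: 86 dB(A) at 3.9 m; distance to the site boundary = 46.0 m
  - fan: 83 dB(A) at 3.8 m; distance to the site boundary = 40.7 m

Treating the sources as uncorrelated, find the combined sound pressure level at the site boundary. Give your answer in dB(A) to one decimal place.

74.6 dB(A)

First find each source's level at the receiver (point-source: −20·log₁₀(r/r_ref)), then combine on an intensity basis.
ultrasonic cleaner: 81 − 20·log₁₀(37.9/4.0) = 81 − 19.53 = 61.47 dB(A).
woodworking router: 92 − 20·log₁₀(17.4/2.1) = 92 − 18.37 = 73.63 dB(A).
CNC lathe: 86 − 20·log₁₀(46.0/3.9) = 86 − 21.43 = 64.57 dB(A).
fan: 83 − 20·log₁₀(40.7/3.8) = 83 − 20.60 = 62.40 dB(A).
Σ 10^(L/10) = 2.909e+07 → L_total = 10·log₁₀(2.909e+07) = 74.64 dB(A).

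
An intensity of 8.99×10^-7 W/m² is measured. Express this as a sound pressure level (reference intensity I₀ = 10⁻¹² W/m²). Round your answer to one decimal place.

59.5 dB

L = 10·log₁₀(I/I₀) = 10·log₁₀(8.99×10^-7/10⁻¹²) = 10·log₁₀(8.99×10^5).
L = 10·(0.9538 + 5) = 59.54 dB.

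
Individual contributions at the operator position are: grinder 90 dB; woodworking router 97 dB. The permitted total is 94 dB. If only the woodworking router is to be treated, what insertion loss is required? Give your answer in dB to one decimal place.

5.2 dB

Everything except the woodworking router sums to 10^(90/10) = 1.000e+09 in linear terms, 90.00 dB.
The limit corresponds to 10^(94/10) = 2.512e+09; subtracting the fixed part leaves 1.512e+09 for the woodworking router, i.e. 91.80 dB.
Required insertion loss = 97 − 91.80 = 5.20 dB.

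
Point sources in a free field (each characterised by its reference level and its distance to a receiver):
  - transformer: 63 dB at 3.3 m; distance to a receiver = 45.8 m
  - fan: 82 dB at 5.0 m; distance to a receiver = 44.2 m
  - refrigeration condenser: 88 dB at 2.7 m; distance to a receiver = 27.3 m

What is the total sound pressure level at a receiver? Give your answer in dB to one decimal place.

Propagate each source to the receiver with L = L_ref − 20·log₁₀(r/r_ref), then add intensities.
transformer: 63 − 20·log₁₀(45.8/3.3) = 63 − 22.85 = 40.15 dB.
fan: 82 − 20·log₁₀(44.2/5.0) = 82 − 18.93 = 63.07 dB.
refrigeration condenser: 88 − 20·log₁₀(27.3/2.7) = 88 − 20.10 = 67.90 dB.
Σ 10^(L/10) = 8.210e+06 → L_total = 10·log₁₀(8.210e+06) = 69.14 dB.

69.1 dB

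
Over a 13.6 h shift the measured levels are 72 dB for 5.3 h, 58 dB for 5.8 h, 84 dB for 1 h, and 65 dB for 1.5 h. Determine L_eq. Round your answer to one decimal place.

The energy average is taken in the linear domain: L_eq = 10·log₁₀[(Σ tᵢ·10^(Lᵢ/10))/T], T = 13.6 h.
Σ tᵢ·10^(Lᵢ/10) = 5.3·10^(72/10) + 5.8·10^(58/10) + 1·10^(84/10) + 1.5·10^(65/10) = 3.436e+08.
L_eq = 10·log₁₀(3.436e+08/13.6) = 74.03 dB.

74.0 dB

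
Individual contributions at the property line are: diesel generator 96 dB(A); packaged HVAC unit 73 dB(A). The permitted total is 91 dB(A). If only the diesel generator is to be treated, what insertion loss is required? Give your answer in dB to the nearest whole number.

The untreated sources together contribute 10^(73/10) = 1.995e+07, i.e. 73.00 dB(A).
To meet 91 dB(A) overall, the treated diesel generator may contribute at most 10^(91/10) − 1.995e+07 = 1.239e+09, i.e. 90.93 dB(A).
Required insertion loss = 96 − 90.93 = 5.07 dB.

5 dB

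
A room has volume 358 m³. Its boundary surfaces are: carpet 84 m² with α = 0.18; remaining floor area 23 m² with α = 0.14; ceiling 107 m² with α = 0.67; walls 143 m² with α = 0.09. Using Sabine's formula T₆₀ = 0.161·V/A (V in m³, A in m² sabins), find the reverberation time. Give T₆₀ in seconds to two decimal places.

0.56 s

Summing Sᵢαᵢ: 84·0.18 + 23·0.14 + 107·0.67 + 143·0.09 = 102.90 m².
T₆₀ = 0.161·V/A = 0.161·358/102.90 = 0.560 s.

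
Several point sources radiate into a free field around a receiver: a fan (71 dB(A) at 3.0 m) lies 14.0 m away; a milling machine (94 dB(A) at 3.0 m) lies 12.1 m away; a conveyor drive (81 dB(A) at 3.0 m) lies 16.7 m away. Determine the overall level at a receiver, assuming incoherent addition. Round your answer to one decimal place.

82.0 dB(A)

Apply inverse-square spreading to bring every level to the receiver, then sum 10^(L/10).
fan: 71 − 20·log₁₀(14.0/3.0) = 71 − 13.38 = 57.62 dB(A).
milling machine: 94 − 20·log₁₀(12.1/3.0) = 94 − 12.11 = 81.89 dB(A).
conveyor drive: 81 − 20·log₁₀(16.7/3.0) = 81 − 14.91 = 66.09 dB(A).
Σ 10^(L/10) = 1.590e+08 → L_total = 10·log₁₀(1.590e+08) = 82.02 dB(A).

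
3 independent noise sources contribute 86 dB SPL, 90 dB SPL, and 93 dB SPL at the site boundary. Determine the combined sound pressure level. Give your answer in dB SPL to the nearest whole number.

Incoherent sources combine by intensity addition: L_total = 10·log₁₀(Σ 10^(L_i/10)).
Σ 10^(L/10) = 10^(86/10) + 10^(90/10) + 10^(93/10) = 3.393e+09.
L_total = 10·log₁₀(3.393e+09) = 95.31 dB SPL.

95 dB SPL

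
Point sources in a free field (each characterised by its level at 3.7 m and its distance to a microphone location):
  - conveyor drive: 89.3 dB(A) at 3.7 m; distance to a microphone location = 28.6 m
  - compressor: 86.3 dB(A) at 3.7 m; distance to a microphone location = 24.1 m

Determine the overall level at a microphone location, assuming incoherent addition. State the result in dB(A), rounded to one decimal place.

Propagate each source to the receiver with L = L_ref − 20·log₁₀(r/r_ref), then add intensities.
conveyor drive: 89.3 − 20·log₁₀(28.6/3.7) = 89.3 − 17.76 = 71.54 dB(A).
compressor: 86.3 − 20·log₁₀(24.1/3.7) = 86.3 − 16.28 = 70.02 dB(A).
Σ 10^(L/10) = 2.430e+07 → L_total = 10·log₁₀(2.430e+07) = 73.86 dB(A).

73.9 dB(A)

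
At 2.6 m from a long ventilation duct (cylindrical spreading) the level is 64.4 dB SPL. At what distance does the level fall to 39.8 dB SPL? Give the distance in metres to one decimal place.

749.8 m

The 24.6 dB drop corresponds to a distance ratio of 10^(24.6/10) for a line source.
r₂ = 2.6·10^((64.4−39.8)/10) = 2.6·10^(24.6/10) = 749.85 m.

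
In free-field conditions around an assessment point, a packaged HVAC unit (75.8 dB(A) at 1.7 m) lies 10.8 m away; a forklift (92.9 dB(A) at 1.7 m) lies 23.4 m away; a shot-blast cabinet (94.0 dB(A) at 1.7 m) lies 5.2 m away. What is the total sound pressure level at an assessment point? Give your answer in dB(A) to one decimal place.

84.5 dB(A)

First find each source's level at the receiver (point-source: −20·log₁₀(r/r_ref)), then combine on an intensity basis.
packaged HVAC unit: 75.8 − 20·log₁₀(10.8/1.7) = 75.8 − 16.06 = 59.74 dB(A).
forklift: 92.9 − 20·log₁₀(23.4/1.7) = 92.9 − 22.78 = 70.12 dB(A).
shot-blast cabinet: 94.0 − 20·log₁₀(5.2/1.7) = 94.0 − 9.71 = 84.29 dB(A).
Σ 10^(L/10) = 2.797e+08 → L_total = 10·log₁₀(2.797e+08) = 84.47 dB(A).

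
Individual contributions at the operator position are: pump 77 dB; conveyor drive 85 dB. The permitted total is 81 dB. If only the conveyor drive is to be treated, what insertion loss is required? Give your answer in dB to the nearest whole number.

6 dB

The untreated sources together contribute 10^(77/10) = 5.012e+07, i.e. 77.00 dB.
To meet 81 dB overall, the treated conveyor drive may contribute at most 10^(81/10) − 5.012e+07 = 7.577e+07, i.e. 78.80 dB.
Required insertion loss = 85 − 78.80 = 6.20 dB.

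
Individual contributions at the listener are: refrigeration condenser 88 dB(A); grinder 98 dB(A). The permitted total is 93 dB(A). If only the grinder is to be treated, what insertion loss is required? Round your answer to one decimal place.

Fixed contribution from the other source: Σ 10^(L/10) = 10^(88/10) = 6.310e+08 (88.00 dB(A)).
To meet 93 dB(A) overall, the treated grinder may contribute at most 10^(93/10) − 6.310e+08 = 1.364e+09, i.e. 91.35 dB(A).
Required insertion loss = 98 − 91.35 = 6.65 dB.

6.7 dB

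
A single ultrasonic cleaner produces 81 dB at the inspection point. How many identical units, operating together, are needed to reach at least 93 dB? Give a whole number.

16

The shortfall is 93 − 81 = 12.0 dB, and N units add 10·log₁₀ N, so need 10·log₁₀ N ≥ 12.0.
N ≥ 10^(12.0/10) = 15.849, so N = 16.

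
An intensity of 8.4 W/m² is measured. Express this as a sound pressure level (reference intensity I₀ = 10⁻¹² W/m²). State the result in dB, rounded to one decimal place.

129.2 dB

I/I₀ = 8.4/10⁻¹² = 8.4×10^12, and L = 10·log₁₀(I/I₀).
L = 10·(0.9243 + 12) = 129.24 dB.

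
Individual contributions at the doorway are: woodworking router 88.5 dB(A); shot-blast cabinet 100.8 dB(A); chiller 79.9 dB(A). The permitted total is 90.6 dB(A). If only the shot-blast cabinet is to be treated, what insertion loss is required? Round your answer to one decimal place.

Everything except the shot-blast cabinet sums to 10^(88.5/10) + 10^(79.9/10) = 8.057e+08 in linear terms, 89.06 dB(A).
To meet 90.6 dB(A) overall, the treated shot-blast cabinet may contribute at most 10^(90.6/10) − 8.057e+08 = 3.425e+08, i.e. 85.35 dB(A).
Required insertion loss = 100.8 − 85.35 = 15.45 dB.

15.5 dB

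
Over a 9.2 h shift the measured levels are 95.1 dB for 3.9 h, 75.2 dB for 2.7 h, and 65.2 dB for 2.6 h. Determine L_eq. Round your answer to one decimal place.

91.4 dB

L_eq = 10·log₁₀[(1/T)·Σ tᵢ·10^(Lᵢ/10)] with T = 9.2 h.
Σ tᵢ·10^(Lᵢ/10) = 3.9·10^(95.1/10) + 2.7·10^(75.2/10) + 2.6·10^(65.2/10) = 1.272e+10.
L_eq = 10·log₁₀(1.272e+10/9.2) = 91.41 dB.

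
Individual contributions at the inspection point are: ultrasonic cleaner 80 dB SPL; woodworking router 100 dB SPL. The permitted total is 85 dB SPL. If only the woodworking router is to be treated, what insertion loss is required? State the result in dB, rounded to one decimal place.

16.7 dB

Fixed contribution from the other source: Σ 10^(L/10) = 10^(80/10) = 1.000e+08 (80.00 dB SPL).
To meet 85 dB SPL overall, the treated woodworking router may contribute at most 10^(85/10) − 1.000e+08 = 2.162e+08, i.e. 83.35 dB SPL.
So the woodworking router must be reduced from 100 to 83.35 dB SPL: IL = 16.65 dB.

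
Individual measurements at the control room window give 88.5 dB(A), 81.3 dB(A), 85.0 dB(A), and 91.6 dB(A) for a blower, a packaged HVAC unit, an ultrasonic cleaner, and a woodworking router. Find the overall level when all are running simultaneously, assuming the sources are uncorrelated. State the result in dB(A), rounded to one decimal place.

94.2 dB(A)

For uncorrelated sources the intensities add, so convert each level to linear form, sum, and take 10·log₁₀ of the total.
Σ 10^(L/10) = 10^(88.5/10) + 10^(81.3/10) + 10^(85.0/10) + 10^(91.6/10) = 2.605e+09.
L_total = 10·log₁₀(2.605e+09) = 94.16 dB(A).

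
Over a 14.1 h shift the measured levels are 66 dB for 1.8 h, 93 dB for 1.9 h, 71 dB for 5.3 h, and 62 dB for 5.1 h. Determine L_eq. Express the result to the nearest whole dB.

84 dB

L_eq = 10·log₁₀[(1/T)·Σ tᵢ·10^(Lᵢ/10)] with T = 14.1 h.
Σ tᵢ·10^(Lᵢ/10) = 1.8·10^(66/10) + 1.9·10^(93/10) + 5.3·10^(71/10) + 5.1·10^(62/10) = 3.873e+09.
L_eq = 10·log₁₀(3.873e+09/14.1) = 84.39 dB.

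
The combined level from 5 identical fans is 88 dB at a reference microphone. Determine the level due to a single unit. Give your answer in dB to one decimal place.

Dividing the total intensity by 5 lowers the level by 10·log₁₀ 5 = 6.990 dB: L₁ = 88 − 6.990.

81.0 dB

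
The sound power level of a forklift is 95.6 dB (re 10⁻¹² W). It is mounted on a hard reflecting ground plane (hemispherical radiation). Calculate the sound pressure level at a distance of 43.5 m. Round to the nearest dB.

The power spreads over a hemisphere of area 2π·r², so L_p = L_w − 10·log₁₀(2π·r²).
2π·r² = 1.189e+04 m², 10·log₁₀ of that is 40.752 dB.
L_p = 95.6 − 40.752 = 54.85 dB.

55 dB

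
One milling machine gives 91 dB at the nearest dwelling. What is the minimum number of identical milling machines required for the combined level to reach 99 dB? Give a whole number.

Need L₁ + 10·log₁₀ N ≥ 99, i.e. log₁₀ N ≥ 0.80.
N ≥ 10^(8.0/10) = 6.310, so N = 7.

7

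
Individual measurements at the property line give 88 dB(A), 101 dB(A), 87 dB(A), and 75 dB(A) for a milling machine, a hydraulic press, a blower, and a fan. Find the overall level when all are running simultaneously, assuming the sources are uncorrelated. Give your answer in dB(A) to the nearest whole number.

Incoherent sources combine by intensity addition: L_total = 10·log₁₀(Σ 10^(L_i/10)).
Σ 10^(L/10) = 10^(88/10) + 10^(101/10) + 10^(87/10) + 10^(75/10) = 1.375e+10.
L_total = 10·log₁₀(1.375e+10) = 101.38 dB(A).

101 dB(A)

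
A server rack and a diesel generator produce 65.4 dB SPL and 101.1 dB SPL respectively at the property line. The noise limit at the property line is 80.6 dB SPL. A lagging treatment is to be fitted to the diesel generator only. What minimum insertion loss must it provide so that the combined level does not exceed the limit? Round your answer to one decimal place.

Fixed contribution from the other source: Σ 10^(L/10) = 10^(65.4/10) = 3.467e+06 (65.40 dB SPL).
The limit corresponds to 10^(80.6/10) = 1.148e+08; subtracting the fixed part leaves 1.113e+08 for the diesel generator, i.e. 80.47 dB SPL.
So the diesel generator must be reduced from 101.1 to 80.47 dB SPL: IL = 20.63 dB.

20.6 dB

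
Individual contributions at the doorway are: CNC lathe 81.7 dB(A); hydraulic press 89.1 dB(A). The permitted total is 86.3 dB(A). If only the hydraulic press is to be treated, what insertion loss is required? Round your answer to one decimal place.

Everything except the hydraulic press sums to 10^(81.7/10) = 1.479e+08 in linear terms, 81.70 dB(A).
To meet 86.3 dB(A) overall, the treated hydraulic press may contribute at most 10^(86.3/10) − 1.479e+08 = 2.787e+08, i.e. 84.45 dB(A).
Required insertion loss = 89.1 − 84.45 = 4.65 dB.

4.6 dB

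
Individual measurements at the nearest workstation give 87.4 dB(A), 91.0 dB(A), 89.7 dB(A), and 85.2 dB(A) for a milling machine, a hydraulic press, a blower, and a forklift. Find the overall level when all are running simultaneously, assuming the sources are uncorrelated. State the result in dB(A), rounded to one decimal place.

Incoherent sources combine by intensity addition: L_total = 10·log₁₀(Σ 10^(L_i/10)).
Σ 10^(L/10) = 10^(87.4/10) + 10^(91.0/10) + 10^(89.7/10) + 10^(85.2/10) = 3.073e+09.
L_total = 10·log₁₀(3.073e+09) = 94.88 dB(A).

94.9 dB(A)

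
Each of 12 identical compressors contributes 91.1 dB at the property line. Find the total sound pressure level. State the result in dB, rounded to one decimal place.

101.9 dB

With 12 equal, uncorrelated contributions the intensity is 12× that of one unit, giving a rise of 10·log₁₀ 12.
L_total = 91.1 + 10·log₁₀(12) = 91.1 + 10.792 = 101.89 dB.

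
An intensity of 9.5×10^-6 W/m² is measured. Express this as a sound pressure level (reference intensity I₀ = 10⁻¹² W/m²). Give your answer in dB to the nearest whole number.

Dividing by I₀ shifts the exponent by 12: I/I₀ = 9.5×10^6.
L = 10·(0.9777 + 6) = 69.78 dB.

70 dB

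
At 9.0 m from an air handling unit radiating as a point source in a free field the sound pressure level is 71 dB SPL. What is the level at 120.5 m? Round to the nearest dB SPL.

48 dB SPL

Spherical spreading from a point source gives a 20·log₁₀(r₂/r₁) drop.
L₂ = 71 − 20·log₁₀(120.5/9.0) = 71 − 22.535 = 48.47 dB SPL.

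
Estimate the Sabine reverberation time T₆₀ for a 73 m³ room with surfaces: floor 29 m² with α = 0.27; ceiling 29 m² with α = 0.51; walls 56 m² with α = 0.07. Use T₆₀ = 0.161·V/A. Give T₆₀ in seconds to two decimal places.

A = Σ Sᵢαᵢ = 29·0.27 + 29·0.51 + 56·0.07 = 26.54 m².
T₆₀ = 0.161 × 73 / 26.54 = 0.443 s.

0.44 s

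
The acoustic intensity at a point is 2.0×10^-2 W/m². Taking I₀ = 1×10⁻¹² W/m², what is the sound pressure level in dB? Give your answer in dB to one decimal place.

103.0 dB

I/I₀ = 2.0×10^-2/10⁻¹² = 2.0×10^10, and L = 10·log₁₀(I/I₀).
L = 10·(0.3010 + 10) = 103.01 dB.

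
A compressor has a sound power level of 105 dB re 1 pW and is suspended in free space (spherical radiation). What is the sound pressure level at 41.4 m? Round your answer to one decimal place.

The power spreads over a sphere of area 4π·r², so L_p = L_w − 10·log₁₀(4π·r²).
4π·r² = 2.154e+04 m², 10·log₁₀ of that is 43.332 dB.
L_p = 105 − 43.332 = 61.67 dB.

61.7 dB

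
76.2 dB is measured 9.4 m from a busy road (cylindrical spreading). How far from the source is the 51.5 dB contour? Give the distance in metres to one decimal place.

The 24.7 dB drop corresponds to a distance ratio of 10^(24.7/10) for a line source.
r₂ = 9.4·10^((76.2−51.5)/10) = 9.4·10^(24.7/10) = 2774.14 m.

2774.1 m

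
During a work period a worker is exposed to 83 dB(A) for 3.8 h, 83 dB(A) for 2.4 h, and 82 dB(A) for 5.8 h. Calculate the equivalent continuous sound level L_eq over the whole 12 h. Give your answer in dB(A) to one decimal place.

The energy average is taken in the linear domain: L_eq = 10·log₁₀[(Σ tᵢ·10^(Lᵢ/10))/T], T = 12 h.
Σ tᵢ·10^(Lᵢ/10) = 3.8·10^(83/10) + 2.4·10^(83/10) + 5.8·10^(82/10) = 2.156e+09.
L_eq = 10·log₁₀(2.156e+09/12) = 82.55 dB(A).

82.5 dB(A)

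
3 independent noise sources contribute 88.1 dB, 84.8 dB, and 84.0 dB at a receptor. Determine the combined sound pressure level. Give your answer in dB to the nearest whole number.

Incoherent sources combine by intensity addition: L_total = 10·log₁₀(Σ 10^(L_i/10)).
Σ 10^(L/10) = 10^(88.1/10) + 10^(84.8/10) + 10^(84.0/10) = 1.199e+09.
L_total = 10·log₁₀(1.199e+09) = 90.79 dB.

91 dB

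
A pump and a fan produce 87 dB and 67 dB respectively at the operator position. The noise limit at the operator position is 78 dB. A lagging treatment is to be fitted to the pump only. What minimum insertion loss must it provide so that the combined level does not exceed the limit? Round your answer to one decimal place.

9.4 dB

Fixed contribution from the other source: Σ 10^(L/10) = 10^(67/10) = 5.012e+06 (67.00 dB).
The limit corresponds to 10^(78/10) = 6.310e+07; subtracting the fixed part leaves 5.808e+07 for the pump, i.e. 77.64 dB.
So the pump must be reduced from 87 to 77.64 dB: IL = 9.36 dB.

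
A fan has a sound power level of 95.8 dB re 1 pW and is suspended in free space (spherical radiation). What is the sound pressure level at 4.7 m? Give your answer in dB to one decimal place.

71.4 dB

Free-field spherical radiation: L_p = L_w − 10·log₁₀(4π·r²), r = 4.7 m.
4π·r² = 277.6 m², 10·log₁₀ of that is 24.434 dB.
L_p = 95.8 − 24.434 = 71.37 dB.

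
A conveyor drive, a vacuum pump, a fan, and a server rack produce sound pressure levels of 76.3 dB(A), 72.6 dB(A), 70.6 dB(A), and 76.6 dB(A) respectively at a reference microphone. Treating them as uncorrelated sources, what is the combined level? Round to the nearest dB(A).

81 dB(A)

For uncorrelated sources the intensities add, so convert each level to linear form, sum, and take 10·log₁₀ of the total.
Σ 10^(L/10) = 10^(76.3/10) + 10^(72.6/10) + 10^(70.6/10) + 10^(76.6/10) = 1.180e+08.
L_total = 10·log₁₀(1.180e+08) = 80.72 dB(A).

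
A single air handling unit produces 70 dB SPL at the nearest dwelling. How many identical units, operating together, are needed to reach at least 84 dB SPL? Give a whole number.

The shortfall is 84 − 70 = 14.0 dB, and N units add 10·log₁₀ N, so need 10·log₁₀ N ≥ 14.0.
N ≥ 10^(14.0/10) = 25.119, so N = 26.

26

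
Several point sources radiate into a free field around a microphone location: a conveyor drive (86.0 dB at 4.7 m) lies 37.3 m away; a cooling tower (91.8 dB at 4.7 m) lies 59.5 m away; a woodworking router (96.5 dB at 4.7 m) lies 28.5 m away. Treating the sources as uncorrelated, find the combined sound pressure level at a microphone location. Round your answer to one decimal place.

81.4 dB

Apply inverse-square spreading to bring every level to the receiver, then sum 10^(L/10).
conveyor drive: 86.0 − 20·log₁₀(37.3/4.7) = 86.0 − 17.99 = 68.01 dB.
cooling tower: 91.8 − 20·log₁₀(59.5/4.7) = 91.8 − 22.05 = 69.75 dB.
woodworking router: 96.5 − 20·log₁₀(28.5/4.7) = 96.5 − 15.65 = 80.85 dB.
Σ 10^(L/10) = 1.372e+08 → L_total = 10·log₁₀(1.372e+08) = 81.37 dB.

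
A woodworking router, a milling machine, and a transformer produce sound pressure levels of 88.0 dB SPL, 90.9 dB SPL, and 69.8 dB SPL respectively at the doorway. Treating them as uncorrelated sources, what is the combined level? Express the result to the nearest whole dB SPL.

93 dB SPL

Incoherent sources combine by intensity addition: L_total = 10·log₁₀(Σ 10^(L_i/10)).
Σ 10^(L/10) = 10^(88.0/10) + 10^(90.9/10) + 10^(69.8/10) = 1.871e+09.
L_total = 10·log₁₀(1.871e+09) = 92.72 dB SPL.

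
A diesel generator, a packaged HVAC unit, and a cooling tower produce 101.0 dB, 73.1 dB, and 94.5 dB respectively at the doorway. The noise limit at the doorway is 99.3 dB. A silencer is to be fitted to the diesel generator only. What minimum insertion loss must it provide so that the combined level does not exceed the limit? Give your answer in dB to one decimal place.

Everything except the diesel generator sums to 10^(73.1/10) + 10^(94.5/10) = 2.839e+09 in linear terms, 94.53 dB.
To meet 99.3 dB overall, the treated diesel generator may contribute at most 10^(99.3/10) − 2.839e+09 = 5.673e+09, i.e. 97.54 dB.
So the diesel generator must be reduced from 101.0 to 97.54 dB: IL = 3.46 dB.

3.5 dB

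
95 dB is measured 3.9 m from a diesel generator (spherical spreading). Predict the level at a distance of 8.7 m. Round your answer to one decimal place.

88.0 dB

Point-source attenuation: ΔL = 20·log₁₀(r₂/r₁) = 20·log₁₀(8.7/3.9) = 6.969 dB.
L₂ = 95 − 20·log₁₀(8.7/3.9) = 95 − 6.969 = 88.03 dB.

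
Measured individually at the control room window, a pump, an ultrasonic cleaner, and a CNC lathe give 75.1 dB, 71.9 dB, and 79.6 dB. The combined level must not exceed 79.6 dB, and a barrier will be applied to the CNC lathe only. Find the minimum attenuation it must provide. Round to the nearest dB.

The untreated sources together contribute 10^(75.1/10) + 10^(71.9/10) = 4.785e+07, i.e. 76.80 dB.
To meet 79.6 dB overall, the treated CNC lathe may contribute at most 10^(79.6/10) − 4.785e+07 = 4.335e+07, i.e. 76.37 dB.
Required insertion loss = 79.6 − 76.37 = 3.23 dB.

3 dB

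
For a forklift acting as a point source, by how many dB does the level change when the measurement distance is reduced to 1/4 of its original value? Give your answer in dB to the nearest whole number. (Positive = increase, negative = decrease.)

+12 dB

A point source loses 6 dB per doubling of distance; generally ΔL = −20·log₁₀(r₂/r₁).
ΔL = −20·log₁₀(0.25) = +12.04 dB.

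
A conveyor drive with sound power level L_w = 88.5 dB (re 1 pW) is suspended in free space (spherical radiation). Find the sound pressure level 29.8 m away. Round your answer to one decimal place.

Free-field spherical radiation: L_p = L_w − 10·log₁₀(4π·r²), r = 29.8 m.
4π·r² = 1.116e+04 m², 10·log₁₀ of that is 40.476 dB.
L_p = 88.5 − 40.476 = 48.02 dB.

48.0 dB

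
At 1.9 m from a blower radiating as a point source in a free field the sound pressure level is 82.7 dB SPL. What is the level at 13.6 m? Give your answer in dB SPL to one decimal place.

Spherical spreading from a point source gives a 20·log₁₀(r₂/r₁) drop.
L₂ = 82.7 − 20·log₁₀(13.6/1.9) = 82.7 − 17.096 = 65.60 dB SPL.

65.6 dB SPL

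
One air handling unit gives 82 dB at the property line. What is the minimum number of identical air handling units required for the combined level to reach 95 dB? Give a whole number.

The shortfall is 95 − 82 = 13.0 dB, and N units add 10·log₁₀ N, so need 10·log₁₀ N ≥ 13.0.
N ≥ 10^(13.0/10) = 19.953, so N = 20.

20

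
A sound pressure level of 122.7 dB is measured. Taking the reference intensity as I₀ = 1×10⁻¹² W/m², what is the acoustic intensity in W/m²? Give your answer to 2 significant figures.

1.9 W/m²

L = 10·log₁₀(I/I₀) ⇒ I = I₀·10^(L/10) = 10⁻¹² × 10^12.27.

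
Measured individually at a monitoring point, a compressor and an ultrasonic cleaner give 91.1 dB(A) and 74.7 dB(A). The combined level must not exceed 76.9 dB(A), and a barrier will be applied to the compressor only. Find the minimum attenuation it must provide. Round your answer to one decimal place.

Fixed contribution from the other source: Σ 10^(L/10) = 10^(74.7/10) = 2.951e+07 (74.70 dB(A)).
The limit corresponds to 10^(76.9/10) = 4.898e+07; subtracting the fixed part leaves 1.947e+07 for the compressor, i.e. 72.89 dB(A).
So the compressor must be reduced from 91.1 to 72.89 dB(A): IL = 18.21 dB.

18.2 dB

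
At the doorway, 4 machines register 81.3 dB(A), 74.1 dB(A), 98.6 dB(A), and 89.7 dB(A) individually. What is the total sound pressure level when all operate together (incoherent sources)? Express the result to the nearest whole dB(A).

99 dB(A)

For uncorrelated sources the intensities add, so convert each level to linear form, sum, and take 10·log₁₀ of the total.
Σ 10^(L/10) = 10^(81.3/10) + 10^(74.1/10) + 10^(98.6/10) + 10^(89.7/10) = 8.338e+09.
L_total = 10·log₁₀(8.338e+09) = 99.21 dB(A).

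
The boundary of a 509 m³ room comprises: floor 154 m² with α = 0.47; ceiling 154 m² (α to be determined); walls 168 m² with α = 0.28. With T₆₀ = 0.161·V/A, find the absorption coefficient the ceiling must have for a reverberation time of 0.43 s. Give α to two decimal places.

0.46

Required total absorption A = 0.161·509/0.43 = 190.58 m².
Absorption from the other surfaces = 154·0.47 + 168·0.28 = 119.42 m², so the ceiling must supply 71.16 m² over 154 m².
α = 71.16/154 = 0.462.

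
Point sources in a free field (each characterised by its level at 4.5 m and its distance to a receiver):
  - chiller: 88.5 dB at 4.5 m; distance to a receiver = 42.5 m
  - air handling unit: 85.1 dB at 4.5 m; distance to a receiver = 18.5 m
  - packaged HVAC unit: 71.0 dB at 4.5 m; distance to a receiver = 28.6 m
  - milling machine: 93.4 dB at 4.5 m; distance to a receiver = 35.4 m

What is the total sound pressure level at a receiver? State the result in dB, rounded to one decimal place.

Apply inverse-square spreading to bring every level to the receiver, then sum 10^(L/10).
chiller: 88.5 − 20·log₁₀(42.5/4.5) = 88.5 − 19.50 = 69.00 dB.
air handling unit: 85.1 − 20·log₁₀(18.5/4.5) = 85.1 − 12.28 = 72.82 dB.
packaged HVAC unit: 71.0 − 20·log₁₀(28.6/4.5) = 71.0 − 16.06 = 54.94 dB.
milling machine: 93.4 − 20·log₁₀(35.4/4.5) = 93.4 − 17.92 = 75.48 dB.
Σ 10^(L/10) = 6.275e+07 → L_total = 10·log₁₀(6.275e+07) = 77.98 dB.

78.0 dB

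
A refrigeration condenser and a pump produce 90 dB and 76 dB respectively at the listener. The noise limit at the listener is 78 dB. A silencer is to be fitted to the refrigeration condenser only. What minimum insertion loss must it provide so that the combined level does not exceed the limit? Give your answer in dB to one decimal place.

16.3 dB

Everything except the refrigeration condenser sums to 10^(76/10) = 3.981e+07 in linear terms, 76.00 dB.
The limit corresponds to 10^(78/10) = 6.310e+07; subtracting the fixed part leaves 2.329e+07 for the refrigeration condenser, i.e. 73.67 dB.
Required insertion loss = 90 − 73.67 = 16.33 dB.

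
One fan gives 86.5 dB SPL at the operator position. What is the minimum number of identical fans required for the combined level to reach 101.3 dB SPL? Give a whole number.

31

Need L₁ + 10·log₁₀ N ≥ 101.3, i.e. log₁₀ N ≥ 1.48.
N ≥ 10^(14.8/10) = 30.200, so N = 31.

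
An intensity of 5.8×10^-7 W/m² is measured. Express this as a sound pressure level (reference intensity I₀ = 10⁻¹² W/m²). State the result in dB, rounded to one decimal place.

L = 10·log₁₀(I/I₀) = 10·log₁₀(5.8×10^-7/10⁻¹²) = 10·log₁₀(5.8×10^5).
L = 10·(0.7634 + 5) = 57.63 dB.

57.6 dB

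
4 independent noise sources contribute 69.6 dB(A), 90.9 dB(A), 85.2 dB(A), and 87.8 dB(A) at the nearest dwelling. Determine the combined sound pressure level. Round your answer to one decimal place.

93.4 dB(A)

For uncorrelated sources the intensities add, so convert each level to linear form, sum, and take 10·log₁₀ of the total.
Σ 10^(L/10) = 10^(69.6/10) + 10^(90.9/10) + 10^(85.2/10) + 10^(87.8/10) = 2.173e+09.
L_total = 10·log₁₀(2.173e+09) = 93.37 dB(A).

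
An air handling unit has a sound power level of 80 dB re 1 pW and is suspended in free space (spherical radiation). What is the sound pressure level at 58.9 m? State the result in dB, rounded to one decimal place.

33.6 dB

The power spreads over a sphere of area 4π·r², so L_p = L_w − 10·log₁₀(4π·r²).
4π·r² = 4.36e+04 m², 10·log₁₀ of that is 46.394 dB.
L_p = 80 − 46.394 = 33.61 dB.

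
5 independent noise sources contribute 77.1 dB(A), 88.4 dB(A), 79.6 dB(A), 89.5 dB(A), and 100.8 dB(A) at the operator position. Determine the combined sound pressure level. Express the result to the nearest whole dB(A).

Incoherent sources combine by intensity addition: L_total = 10·log₁₀(Σ 10^(L_i/10)).
Σ 10^(L/10) = 10^(77.1/10) + 10^(88.4/10) + 10^(79.6/10) + 10^(89.5/10) + 10^(100.8/10) = 1.375e+10.
L_total = 10·log₁₀(1.375e+10) = 101.38 dB(A).

101 dB(A)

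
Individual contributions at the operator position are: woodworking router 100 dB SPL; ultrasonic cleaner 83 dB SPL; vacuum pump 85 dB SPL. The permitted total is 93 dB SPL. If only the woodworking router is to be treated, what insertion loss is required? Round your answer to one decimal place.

8.3 dB

The untreated sources together contribute 10^(83/10) + 10^(85/10) = 5.158e+08, i.e. 87.12 dB SPL.
To meet 93 dB SPL overall, the treated woodworking router may contribute at most 10^(93/10) − 5.158e+08 = 1.480e+09, i.e. 91.70 dB SPL.
So the woodworking router must be reduced from 100 to 91.70 dB SPL: IL = 8.30 dB.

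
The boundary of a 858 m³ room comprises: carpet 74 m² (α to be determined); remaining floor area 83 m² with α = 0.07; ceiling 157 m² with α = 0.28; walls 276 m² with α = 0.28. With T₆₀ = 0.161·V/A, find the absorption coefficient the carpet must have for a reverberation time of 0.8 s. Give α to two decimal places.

0.62

Required total absorption A = 0.161·858/0.8 = 172.67 m².
Absorption from the other surfaces = 83·0.07 + 157·0.28 + 276·0.28 = 127.05 m², so the carpet must supply 45.62 m² over 74 m².
α = 45.62/74 = 0.617.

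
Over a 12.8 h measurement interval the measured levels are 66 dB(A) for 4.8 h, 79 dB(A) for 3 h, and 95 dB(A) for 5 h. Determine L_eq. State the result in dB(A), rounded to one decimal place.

91.0 dB(A)

The energy average is taken in the linear domain: L_eq = 10·log₁₀[(Σ tᵢ·10^(Lᵢ/10))/T], T = 12.8 h.
Σ tᵢ·10^(Lᵢ/10) = 4.8·10^(66/10) + 3·10^(79/10) + 5·10^(95/10) = 1.607e+10.
L_eq = 10·log₁₀(1.607e+10/12.8) = 90.99 dB(A).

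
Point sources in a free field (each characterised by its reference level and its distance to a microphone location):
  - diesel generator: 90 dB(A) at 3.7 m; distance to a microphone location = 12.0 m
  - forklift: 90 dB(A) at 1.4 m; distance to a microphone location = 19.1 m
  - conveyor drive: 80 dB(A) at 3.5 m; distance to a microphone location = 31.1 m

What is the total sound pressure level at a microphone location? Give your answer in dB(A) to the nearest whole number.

80 dB(A)

Apply inverse-square spreading to bring every level to the receiver, then sum 10^(L/10).
diesel generator: 90 − 20·log₁₀(12.0/3.7) = 90 − 10.22 = 79.78 dB(A).
forklift: 90 − 20·log₁₀(19.1/1.4) = 90 − 22.70 = 67.30 dB(A).
conveyor drive: 80 − 20·log₁₀(31.1/3.5) = 80 − 18.97 = 61.03 dB(A).
Σ 10^(L/10) = 1.017e+08 → L_total = 10·log₁₀(1.017e+08) = 80.07 dB(A).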